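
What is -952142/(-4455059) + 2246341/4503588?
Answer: 14295636974615/20063750251692 ≈ 0.71251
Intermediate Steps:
-952142/(-4455059) + 2246341/4503588 = -952142*(-1/4455059) + 2246341*(1/4503588) = 952142/4455059 + 2246341/4503588 = 14295636974615/20063750251692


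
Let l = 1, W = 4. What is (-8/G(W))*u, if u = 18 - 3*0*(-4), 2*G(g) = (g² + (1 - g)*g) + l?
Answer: -288/5 ≈ -57.600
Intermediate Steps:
G(g) = ½ + g²/2 + g*(1 - g)/2 (G(g) = ((g² + (1 - g)*g) + 1)/2 = ((g² + g*(1 - g)) + 1)/2 = (1 + g² + g*(1 - g))/2 = ½ + g²/2 + g*(1 - g)/2)
u = 18 (u = 18 + 0*(-4) = 18 + 0 = 18)
(-8/G(W))*u = -8/(½ + (½)*4)*18 = -8/(½ + 2)*18 = -8/5/2*18 = -8*⅖*18 = -16/5*18 = -288/5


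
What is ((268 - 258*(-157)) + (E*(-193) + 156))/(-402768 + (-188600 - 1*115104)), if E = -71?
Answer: -54633/706472 ≈ -0.077332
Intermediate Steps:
((268 - 258*(-157)) + (E*(-193) + 156))/(-402768 + (-188600 - 1*115104)) = ((268 - 258*(-157)) + (-71*(-193) + 156))/(-402768 + (-188600 - 1*115104)) = ((268 + 40506) + (13703 + 156))/(-402768 + (-188600 - 115104)) = (40774 + 13859)/(-402768 - 303704) = 54633/(-706472) = 54633*(-1/706472) = -54633/706472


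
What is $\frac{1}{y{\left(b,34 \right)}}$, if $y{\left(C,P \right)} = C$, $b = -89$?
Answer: $- \frac{1}{89} \approx -0.011236$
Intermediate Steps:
$\frac{1}{y{\left(b,34 \right)}} = \frac{1}{-89} = - \frac{1}{89}$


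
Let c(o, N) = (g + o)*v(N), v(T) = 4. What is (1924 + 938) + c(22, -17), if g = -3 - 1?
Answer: 2934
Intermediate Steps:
g = -4
c(o, N) = -16 + 4*o (c(o, N) = (-4 + o)*4 = -16 + 4*o)
(1924 + 938) + c(22, -17) = (1924 + 938) + (-16 + 4*22) = 2862 + (-16 + 88) = 2862 + 72 = 2934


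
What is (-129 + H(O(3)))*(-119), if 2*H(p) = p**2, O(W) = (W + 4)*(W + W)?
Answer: -89607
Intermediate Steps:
O(W) = 2*W*(4 + W) (O(W) = (4 + W)*(2*W) = 2*W*(4 + W))
H(p) = p**2/2
(-129 + H(O(3)))*(-119) = (-129 + (2*3*(4 + 3))**2/2)*(-119) = (-129 + (2*3*7)**2/2)*(-119) = (-129 + (1/2)*42**2)*(-119) = (-129 + (1/2)*1764)*(-119) = (-129 + 882)*(-119) = 753*(-119) = -89607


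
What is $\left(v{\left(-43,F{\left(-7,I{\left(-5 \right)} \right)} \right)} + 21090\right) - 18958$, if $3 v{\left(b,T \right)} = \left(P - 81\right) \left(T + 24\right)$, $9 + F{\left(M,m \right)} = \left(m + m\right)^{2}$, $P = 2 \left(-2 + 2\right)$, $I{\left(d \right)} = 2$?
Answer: $1295$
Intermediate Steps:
$P = 0$ ($P = 2 \cdot 0 = 0$)
$F{\left(M,m \right)} = -9 + 4 m^{2}$ ($F{\left(M,m \right)} = -9 + \left(m + m\right)^{2} = -9 + \left(2 m\right)^{2} = -9 + 4 m^{2}$)
$v{\left(b,T \right)} = -648 - 27 T$ ($v{\left(b,T \right)} = \frac{\left(0 - 81\right) \left(T + 24\right)}{3} = \frac{\left(-81\right) \left(24 + T\right)}{3} = \frac{-1944 - 81 T}{3} = -648 - 27 T$)
$\left(v{\left(-43,F{\left(-7,I{\left(-5 \right)} \right)} \right)} + 21090\right) - 18958 = \left(\left(-648 - 27 \left(-9 + 4 \cdot 2^{2}\right)\right) + 21090\right) - 18958 = \left(\left(-648 - 27 \left(-9 + 4 \cdot 4\right)\right) + 21090\right) - 18958 = \left(\left(-648 - 27 \left(-9 + 16\right)\right) + 21090\right) - 18958 = \left(\left(-648 - 189\right) + 21090\right) - 18958 = \left(-837 + 21090\right) - 18958 = 20253 - 18958 = 1295$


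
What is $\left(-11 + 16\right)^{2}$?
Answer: $25$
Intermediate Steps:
$\left(-11 + 16\right)^{2} = 5^{2} = 25$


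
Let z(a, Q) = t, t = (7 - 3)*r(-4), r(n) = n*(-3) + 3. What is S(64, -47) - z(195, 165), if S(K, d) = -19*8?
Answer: -212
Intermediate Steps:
S(K, d) = -152
r(n) = 3 - 3*n (r(n) = -3*n + 3 = 3 - 3*n)
t = 60 (t = (7 - 3)*(3 - 3*(-4)) = 4*(3 + 12) = 4*15 = 60)
z(a, Q) = 60
S(64, -47) - z(195, 165) = -152 - 1*60 = -152 - 60 = -212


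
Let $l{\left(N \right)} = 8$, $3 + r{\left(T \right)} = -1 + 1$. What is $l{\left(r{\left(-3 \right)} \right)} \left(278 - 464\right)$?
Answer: $-1488$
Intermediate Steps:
$r{\left(T \right)} = -3$ ($r{\left(T \right)} = -3 + \left(-1 + 1\right) = -3 + 0 = -3$)
$l{\left(r{\left(-3 \right)} \right)} \left(278 - 464\right) = 8 \left(278 - 464\right) = 8 \left(-186\right) = -1488$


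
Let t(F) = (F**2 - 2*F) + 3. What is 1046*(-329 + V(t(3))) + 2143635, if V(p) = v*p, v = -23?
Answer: 1655153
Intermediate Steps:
t(F) = 3 + F**2 - 2*F
V(p) = -23*p
1046*(-329 + V(t(3))) + 2143635 = 1046*(-329 - 23*(3 + 3**2 - 2*3)) + 2143635 = 1046*(-329 - 23*(3 + 9 - 6)) + 2143635 = 1046*(-329 - 23*6) + 2143635 = 1046*(-329 - 138) + 2143635 = 1046*(-467) + 2143635 = -488482 + 2143635 = 1655153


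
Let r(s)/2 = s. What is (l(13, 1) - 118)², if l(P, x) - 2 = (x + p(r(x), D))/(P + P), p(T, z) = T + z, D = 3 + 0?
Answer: 2265025/169 ≈ 13403.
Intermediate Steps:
r(s) = 2*s
D = 3
l(P, x) = 2 + (3 + 3*x)/(2*P) (l(P, x) = 2 + (x + (2*x + 3))/(P + P) = 2 + (x + (3 + 2*x))/((2*P)) = 2 + (3 + 3*x)*(1/(2*P)) = 2 + (3 + 3*x)/(2*P))
(l(13, 1) - 118)² = ((½)*(3 + 3*1 + 4*13)/13 - 118)² = ((½)*(1/13)*(3 + 3 + 52) - 118)² = ((½)*(1/13)*58 - 118)² = (29/13 - 118)² = (-1505/13)² = 2265025/169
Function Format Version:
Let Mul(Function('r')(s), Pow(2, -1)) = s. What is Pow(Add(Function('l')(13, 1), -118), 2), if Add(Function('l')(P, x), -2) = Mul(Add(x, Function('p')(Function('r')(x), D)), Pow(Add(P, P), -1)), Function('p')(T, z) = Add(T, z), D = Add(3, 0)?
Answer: Rational(2265025, 169) ≈ 13403.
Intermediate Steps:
Function('r')(s) = Mul(2, s)
D = 3
Function('l')(P, x) = Add(2, Mul(Rational(1, 2), Pow(P, -1), Add(3, Mul(3, x)))) (Function('l')(P, x) = Add(2, Mul(Add(x, Add(Mul(2, x), 3)), Pow(Add(P, P), -1))) = Add(2, Mul(Add(x, Add(3, Mul(2, x))), Pow(Mul(2, P), -1))) = Add(2, Mul(Add(3, Mul(3, x)), Mul(Rational(1, 2), Pow(P, -1)))) = Add(2, Mul(Rational(1, 2), Pow(P, -1), Add(3, Mul(3, x)))))
Pow(Add(Function('l')(13, 1), -118), 2) = Pow(Add(Mul(Rational(1, 2), Pow(13, -1), Add(3, Mul(3, 1), Mul(4, 13))), -118), 2) = Pow(Add(Mul(Rational(1, 2), Rational(1, 13), Add(3, 3, 52)), -118), 2) = Pow(Add(Mul(Rational(1, 2), Rational(1, 13), 58), -118), 2) = Pow(Add(Rational(29, 13), -118), 2) = Pow(Rational(-1505, 13), 2) = Rational(2265025, 169)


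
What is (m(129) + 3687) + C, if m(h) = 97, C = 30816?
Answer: 34600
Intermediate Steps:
(m(129) + 3687) + C = (97 + 3687) + 30816 = 3784 + 30816 = 34600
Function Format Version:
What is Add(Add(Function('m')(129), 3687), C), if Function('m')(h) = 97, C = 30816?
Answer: 34600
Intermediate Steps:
Add(Add(Function('m')(129), 3687), C) = Add(Add(97, 3687), 30816) = Add(3784, 30816) = 34600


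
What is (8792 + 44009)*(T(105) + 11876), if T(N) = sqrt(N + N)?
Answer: 627064676 + 52801*sqrt(210) ≈ 6.2783e+8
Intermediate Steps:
T(N) = sqrt(2)*sqrt(N) (T(N) = sqrt(2*N) = sqrt(2)*sqrt(N))
(8792 + 44009)*(T(105) + 11876) = (8792 + 44009)*(sqrt(2)*sqrt(105) + 11876) = 52801*(sqrt(210) + 11876) = 52801*(11876 + sqrt(210)) = 627064676 + 52801*sqrt(210)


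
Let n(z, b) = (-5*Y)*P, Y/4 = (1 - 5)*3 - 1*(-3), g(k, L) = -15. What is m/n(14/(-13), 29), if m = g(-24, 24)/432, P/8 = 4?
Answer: -1/165888 ≈ -6.0282e-6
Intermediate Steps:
P = 32 (P = 8*4 = 32)
Y = -36 (Y = 4*((1 - 5)*3 - 1*(-3)) = 4*(-4*3 + 3) = 4*(-12 + 3) = 4*(-9) = -36)
n(z, b) = 5760 (n(z, b) = -5*(-36)*32 = 180*32 = 5760)
m = -5/144 (m = -15/432 = -15*1/432 = -5/144 ≈ -0.034722)
m/n(14/(-13), 29) = -5/144/5760 = -5/144*1/5760 = -1/165888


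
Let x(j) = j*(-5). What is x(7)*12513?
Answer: -437955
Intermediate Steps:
x(j) = -5*j
x(7)*12513 = -5*7*12513 = -35*12513 = -437955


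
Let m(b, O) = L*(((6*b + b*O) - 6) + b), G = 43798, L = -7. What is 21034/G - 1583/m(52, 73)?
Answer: 340479443/636779122 ≈ 0.53469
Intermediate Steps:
m(b, O) = 42 - 49*b - 7*O*b (m(b, O) = -7*(((6*b + b*O) - 6) + b) = -7*(((6*b + O*b) - 6) + b) = -7*((-6 + 6*b + O*b) + b) = -7*(-6 + 7*b + O*b) = 42 - 49*b - 7*O*b)
21034/G - 1583/m(52, 73) = 21034/43798 - 1583/(42 - 49*52 - 7*73*52) = 21034*(1/43798) - 1583/(42 - 2548 - 26572) = 10517/21899 - 1583/(-29078) = 10517/21899 - 1583*(-1/29078) = 10517/21899 + 1583/29078 = 340479443/636779122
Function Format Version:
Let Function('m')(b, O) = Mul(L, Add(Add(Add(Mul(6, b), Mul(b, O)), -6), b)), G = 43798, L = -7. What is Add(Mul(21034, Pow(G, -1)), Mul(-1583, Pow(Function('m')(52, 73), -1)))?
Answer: Rational(340479443, 636779122) ≈ 0.53469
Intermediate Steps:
Function('m')(b, O) = Add(42, Mul(-49, b), Mul(-7, O, b)) (Function('m')(b, O) = Mul(-7, Add(Add(Add(Mul(6, b), Mul(b, O)), -6), b)) = Mul(-7, Add(Add(Add(Mul(6, b), Mul(O, b)), -6), b)) = Mul(-7, Add(Add(-6, Mul(6, b), Mul(O, b)), b)) = Mul(-7, Add(-6, Mul(7, b), Mul(O, b))) = Add(42, Mul(-49, b), Mul(-7, O, b)))
Add(Mul(21034, Pow(G, -1)), Mul(-1583, Pow(Function('m')(52, 73), -1))) = Add(Mul(21034, Pow(43798, -1)), Mul(-1583, Pow(Add(42, Mul(-49, 52), Mul(-7, 73, 52)), -1))) = Add(Mul(21034, Rational(1, 43798)), Mul(-1583, Pow(Add(42, -2548, -26572), -1))) = Add(Rational(10517, 21899), Mul(-1583, Pow(-29078, -1))) = Add(Rational(10517, 21899), Mul(-1583, Rational(-1, 29078))) = Add(Rational(10517, 21899), Rational(1583, 29078)) = Rational(340479443, 636779122)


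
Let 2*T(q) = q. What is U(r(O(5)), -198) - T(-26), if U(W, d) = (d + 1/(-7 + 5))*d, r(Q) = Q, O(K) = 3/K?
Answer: 39316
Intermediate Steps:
T(q) = q/2
U(W, d) = d*(-½ + d) (U(W, d) = (d + 1/(-2))*d = (d - ½)*d = (-½ + d)*d = d*(-½ + d))
U(r(O(5)), -198) - T(-26) = -198*(-½ - 198) - (-26)/2 = -198*(-397/2) - 1*(-13) = 39303 + 13 = 39316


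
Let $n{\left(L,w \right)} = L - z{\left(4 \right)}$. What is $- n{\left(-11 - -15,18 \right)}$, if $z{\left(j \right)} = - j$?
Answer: $-8$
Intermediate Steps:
$n{\left(L,w \right)} = 4 + L$ ($n{\left(L,w \right)} = L - \left(-1\right) 4 = L - -4 = L + 4 = 4 + L$)
$- n{\left(-11 - -15,18 \right)} = - (4 - -4) = - (4 + \left(-11 + 15\right)) = - (4 + 4) = \left(-1\right) 8 = -8$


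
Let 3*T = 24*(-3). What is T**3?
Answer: -13824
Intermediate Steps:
T = -24 (T = (24*(-3))/3 = (1/3)*(-72) = -24)
T**3 = (-24)**3 = -13824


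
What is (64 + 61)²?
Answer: 15625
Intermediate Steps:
(64 + 61)² = 125² = 15625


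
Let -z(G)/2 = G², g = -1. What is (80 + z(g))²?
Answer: 6084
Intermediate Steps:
z(G) = -2*G²
(80 + z(g))² = (80 - 2*(-1)²)² = (80 - 2*1)² = (80 - 2)² = 78² = 6084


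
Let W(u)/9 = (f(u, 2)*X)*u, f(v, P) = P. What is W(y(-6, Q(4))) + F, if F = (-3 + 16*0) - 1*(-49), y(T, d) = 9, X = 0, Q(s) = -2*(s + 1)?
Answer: 46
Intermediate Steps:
Q(s) = -2 - 2*s (Q(s) = -2*(1 + s) = -2 - 2*s)
W(u) = 0 (W(u) = 9*((2*0)*u) = 9*(0*u) = 9*0 = 0)
F = 46 (F = (-3 + 0) + 49 = -3 + 49 = 46)
W(y(-6, Q(4))) + F = 0 + 46 = 46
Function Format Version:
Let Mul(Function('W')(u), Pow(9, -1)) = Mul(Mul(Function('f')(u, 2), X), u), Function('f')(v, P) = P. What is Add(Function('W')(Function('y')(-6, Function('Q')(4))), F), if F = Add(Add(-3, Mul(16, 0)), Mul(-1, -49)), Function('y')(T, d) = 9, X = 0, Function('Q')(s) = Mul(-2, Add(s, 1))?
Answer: 46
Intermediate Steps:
Function('Q')(s) = Add(-2, Mul(-2, s)) (Function('Q')(s) = Mul(-2, Add(1, s)) = Add(-2, Mul(-2, s)))
Function('W')(u) = 0 (Function('W')(u) = Mul(9, Mul(Mul(2, 0), u)) = Mul(9, Mul(0, u)) = Mul(9, 0) = 0)
F = 46 (F = Add(Add(-3, 0), 49) = Add(-3, 49) = 46)
Add(Function('W')(Function('y')(-6, Function('Q')(4))), F) = Add(0, 46) = 46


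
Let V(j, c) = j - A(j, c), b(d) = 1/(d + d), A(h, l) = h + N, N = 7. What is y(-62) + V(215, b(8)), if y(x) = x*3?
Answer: -193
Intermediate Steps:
y(x) = 3*x
A(h, l) = 7 + h (A(h, l) = h + 7 = 7 + h)
b(d) = 1/(2*d)
V(j, c) = -7 (V(j, c) = j - (7 + j) = j + (-7 - j) = -7)
y(-62) + V(215, b(8)) = 3*(-62) - 7 = -186 - 7 = -193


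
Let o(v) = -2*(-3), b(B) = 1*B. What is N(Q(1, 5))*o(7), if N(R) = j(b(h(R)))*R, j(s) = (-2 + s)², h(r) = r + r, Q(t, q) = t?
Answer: 0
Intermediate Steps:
h(r) = 2*r
b(B) = B
o(v) = 6
N(R) = R*(-2 + 2*R)² (N(R) = (-2 + 2*R)²*R = R*(-2 + 2*R)²)
N(Q(1, 5))*o(7) = (4*1*(-1 + 1)²)*6 = (4*1*0²)*6 = (4*1*0)*6 = 0*6 = 0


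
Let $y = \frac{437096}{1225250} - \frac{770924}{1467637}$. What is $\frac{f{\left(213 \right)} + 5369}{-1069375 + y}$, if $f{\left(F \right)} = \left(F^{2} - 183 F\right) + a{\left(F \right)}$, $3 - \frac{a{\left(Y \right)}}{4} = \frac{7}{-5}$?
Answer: $- \frac{10588471981934275}{961487102413731299} \approx -0.011013$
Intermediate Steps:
$a{\left(Y \right)} = \frac{88}{5}$ ($a{\left(Y \right)} = 12 - 4 \frac{7}{-5} = 12 - 4 \cdot 7 \left(- \frac{1}{5}\right) = 12 - - \frac{28}{5} = 12 + \frac{28}{5} = \frac{88}{5}$)
$f{\left(F \right)} = \frac{88}{5} + F^{2} - 183 F$ ($f{\left(F \right)} = \left(F^{2} - 183 F\right) + \frac{88}{5} = \frac{88}{5} + F^{2} - 183 F$)
$y = - \frac{151538184424}{899111117125}$ ($y = 437096 \cdot \frac{1}{1225250} - \frac{770924}{1467637} = \frac{218548}{612625} - \frac{770924}{1467637} = - \frac{151538184424}{899111117125} \approx -0.16854$)
$\frac{f{\left(213 \right)} + 5369}{-1069375 + y} = \frac{\left(\frac{88}{5} + 213^{2} - 38979\right) + 5369}{-1069375 - \frac{151538184424}{899111117125}} = \frac{\left(\frac{88}{5} + 45369 - 38979\right) + 5369}{- \frac{961487102413731299}{899111117125}} = \left(\frac{32038}{5} + 5369\right) \left(- \frac{899111117125}{961487102413731299}\right) = \frac{58883}{5} \left(- \frac{899111117125}{961487102413731299}\right) = - \frac{10588471981934275}{961487102413731299}$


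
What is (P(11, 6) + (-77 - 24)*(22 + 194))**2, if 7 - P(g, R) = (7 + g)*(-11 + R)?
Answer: 471714961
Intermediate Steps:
P(g, R) = 7 - (-11 + R)*(7 + g) (P(g, R) = 7 - (7 + g)*(-11 + R) = 7 - (-11 + R)*(7 + g))
(P(11, 6) + (-77 - 24)*(22 + 194))**2 = ((84 - 7*6 + 11*11 - 1*6*11) + (-77 - 24)*(22 + 194))**2 = ((84 - 42 + 121 - 66) - 101*216)**2 = (97 - 21816)**2 = (-21719)**2 = 471714961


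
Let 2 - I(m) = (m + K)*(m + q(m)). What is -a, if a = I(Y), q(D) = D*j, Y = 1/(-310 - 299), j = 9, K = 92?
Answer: -1302032/370881 ≈ -3.5106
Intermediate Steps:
Y = -1/609 (Y = 1/(-609) = -1/609 ≈ -0.0016420)
q(D) = 9*D (q(D) = D*9 = 9*D)
I(m) = 2 - 10*m*(92 + m) (I(m) = 2 - (m + 92)*(m + 9*m) = 2 - (92 + m)*10*m = 2 - 10*m*(92 + m))
a = 1302032/370881 (a = 2 - 920*(-1/609) - 10*(-1/609)² = 2 + 920/609 - 10*1/370881 = 2 + 920/609 - 10/370881 = 1302032/370881 ≈ 3.5106)
-a = -1*1302032/370881 = -1302032/370881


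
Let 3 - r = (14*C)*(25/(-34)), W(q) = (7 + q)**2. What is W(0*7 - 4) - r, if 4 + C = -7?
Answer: 2027/17 ≈ 119.24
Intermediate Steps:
C = -11 (C = -4 - 7 = -11)
r = -1874/17 (r = 3 - 14*(-11)*25/(-34) = 3 - (-154)*25*(-1/34) = 3 - (-154)*(-25)/34 = 3 - 1*1925/17 = 3 - 1925/17 = -1874/17 ≈ -110.24)
W(0*7 - 4) - r = (7 + (0*7 - 4))**2 - 1*(-1874/17) = (7 + (0 - 4))**2 + 1874/17 = (7 - 4)**2 + 1874/17 = 3**2 + 1874/17 = 9 + 1874/17 = 2027/17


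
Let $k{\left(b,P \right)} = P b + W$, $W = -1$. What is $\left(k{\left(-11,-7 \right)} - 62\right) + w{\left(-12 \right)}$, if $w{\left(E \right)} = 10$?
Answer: $24$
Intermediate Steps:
$k{\left(b,P \right)} = -1 + P b$ ($k{\left(b,P \right)} = P b - 1 = -1 + P b$)
$\left(k{\left(-11,-7 \right)} - 62\right) + w{\left(-12 \right)} = \left(\left(-1 - -77\right) - 62\right) + 10 = \left(\left(-1 + 77\right) - 62\right) + 10 = \left(76 - 62\right) + 10 = 14 + 10 = 24$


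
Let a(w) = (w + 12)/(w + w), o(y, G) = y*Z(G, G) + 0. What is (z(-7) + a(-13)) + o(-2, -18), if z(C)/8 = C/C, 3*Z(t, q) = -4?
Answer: 835/78 ≈ 10.705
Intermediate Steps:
Z(t, q) = -4/3 (Z(t, q) = (⅓)*(-4) = -4/3)
z(C) = 8 (z(C) = 8*(C/C) = 8*1 = 8)
o(y, G) = -4*y/3 (o(y, G) = y*(-4/3) + 0 = -4*y/3 + 0 = -4*y/3)
a(w) = (12 + w)/(2*w) (a(w) = (12 + w)/((2*w)) = (12 + w)*(1/(2*w)) = (12 + w)/(2*w))
(z(-7) + a(-13)) + o(-2, -18) = (8 + (½)*(12 - 13)/(-13)) - 4/3*(-2) = (8 + (½)*(-1/13)*(-1)) + 8/3 = (8 + 1/26) + 8/3 = 209/26 + 8/3 = 835/78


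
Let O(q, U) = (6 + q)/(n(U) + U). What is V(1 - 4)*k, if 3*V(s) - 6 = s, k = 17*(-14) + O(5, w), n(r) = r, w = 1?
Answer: -465/2 ≈ -232.50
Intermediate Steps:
O(q, U) = (6 + q)/(2*U) (O(q, U) = (6 + q)/(U + U) = (6 + q)/((2*U)) = (6 + q)*(1/(2*U)) = (6 + q)/(2*U))
k = -465/2 (k = 17*(-14) + (½)*(6 + 5)/1 = -238 + (½)*1*11 = -238 + 11/2 = -465/2 ≈ -232.50)
V(s) = 2 + s/3
V(1 - 4)*k = (2 + (1 - 4)/3)*(-465/2) = (2 + (⅓)*(-3))*(-465/2) = (2 - 1)*(-465/2) = 1*(-465/2) = -465/2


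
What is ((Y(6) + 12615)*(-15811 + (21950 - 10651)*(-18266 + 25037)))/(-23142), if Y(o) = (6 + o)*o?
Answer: -161737508711/3857 ≈ -4.1934e+7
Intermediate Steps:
Y(o) = o*(6 + o)
((Y(6) + 12615)*(-15811 + (21950 - 10651)*(-18266 + 25037)))/(-23142) = ((6*(6 + 6) + 12615)*(-15811 + (21950 - 10651)*(-18266 + 25037)))/(-23142) = ((6*12 + 12615)*(-15811 + 11299*6771))*(-1/23142) = ((72 + 12615)*(-15811 + 76505529))*(-1/23142) = (12687*76489718)*(-1/23142) = 970425052266*(-1/23142) = -161737508711/3857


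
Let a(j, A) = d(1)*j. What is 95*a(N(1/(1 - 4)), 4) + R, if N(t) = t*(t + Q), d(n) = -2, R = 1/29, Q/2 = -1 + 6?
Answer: 159799/261 ≈ 612.26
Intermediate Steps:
Q = 10 (Q = 2*(-1 + 6) = 2*5 = 10)
R = 1/29 ≈ 0.034483
N(t) = t*(10 + t) (N(t) = t*(t + 10) = t*(10 + t))
a(j, A) = -2*j
95*a(N(1/(1 - 4)), 4) + R = 95*(-2*(10 + 1/(1 - 4))/(1 - 4)) + 1/29 = 95*(-2*(10 + 1/(-3))/(-3)) + 1/29 = 95*(-(-2)*(10 - ⅓)/3) + 1/29 = 95*(-(-2)*29/(3*3)) + 1/29 = 95*(-2*(-29/9)) + 1/29 = 95*(58/9) + 1/29 = 5510/9 + 1/29 = 159799/261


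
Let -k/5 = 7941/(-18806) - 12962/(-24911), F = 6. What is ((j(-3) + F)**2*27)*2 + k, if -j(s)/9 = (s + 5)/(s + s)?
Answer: 2048885461879/468476266 ≈ 4373.5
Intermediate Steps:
j(s) = -9*(5 + s)/(2*s) (j(s) = -9*(s + 5)/(s + s) = -9*(5 + s)/(2*s))
k = -229725605/468476266 (k = -5*(7941/(-18806) - 12962/(-24911)) = -5*(7941*(-1/18806) - 12962*(-1/24911)) = -5*(-7941/18806 + 12962/24911) = -5*45945121/468476266 = -229725605/468476266 ≈ -0.49037)
((j(-3) + F)**2*27)*2 + k = (((9/2)*(-5 - 1*(-3))/(-3) + 6)**2*27)*2 - 229725605/468476266 = (((9/2)*(-1/3)*(-5 + 3) + 6)**2*27)*2 - 229725605/468476266 = (((9/2)*(-1/3)*(-2) + 6)**2*27)*2 - 229725605/468476266 = ((3 + 6)**2*27)*2 - 229725605/468476266 = (9**2*27)*2 - 229725605/468476266 = (81*27)*2 - 229725605/468476266 = 2187*2 - 229725605/468476266 = 4374 - 229725605/468476266 = 2048885461879/468476266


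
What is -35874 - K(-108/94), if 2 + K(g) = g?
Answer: -1685930/47 ≈ -35871.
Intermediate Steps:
K(g) = -2 + g
-35874 - K(-108/94) = -35874 - (-2 - 108/94) = -35874 - (-2 - 108*1/94) = -35874 - (-2 - 54/47) = -35874 - 1*(-148/47) = -35874 + 148/47 = -1685930/47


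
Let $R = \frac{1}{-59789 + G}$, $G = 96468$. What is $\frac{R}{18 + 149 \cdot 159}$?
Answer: $\frac{1}{869622411} \approx 1.1499 \cdot 10^{-9}$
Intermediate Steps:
$R = \frac{1}{36679}$ ($R = \frac{1}{-59789 + 96468} = \frac{1}{36679} \approx 2.7264 \cdot 10^{-5}$)
$\frac{R}{18 + 149 \cdot 159} = \frac{1}{36679 \left(18 + 149 \cdot 159\right)} = \frac{1}{36679 \left(18 + 23691\right)} = \frac{1}{36679 \cdot 23709} = \frac{1}{36679} \cdot \frac{1}{23709} = \frac{1}{869622411}$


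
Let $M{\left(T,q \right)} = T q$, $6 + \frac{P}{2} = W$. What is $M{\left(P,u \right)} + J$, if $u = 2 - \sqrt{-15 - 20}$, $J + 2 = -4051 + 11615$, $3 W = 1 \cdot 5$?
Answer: $\frac{22634}{3} + \frac{26 i \sqrt{35}}{3} \approx 7544.7 + 51.273 i$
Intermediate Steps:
$W = \frac{5}{3}$ ($W = \frac{1 \cdot 5}{3} = \frac{1}{3} \cdot 5 = \frac{5}{3} \approx 1.6667$)
$J = 7562$ ($J = -2 + \left(-4051 + 11615\right) = -2 + 7564 = 7562$)
$P = - \frac{26}{3}$ ($P = -12 + 2 \cdot \frac{5}{3} = -12 + \frac{10}{3} = - \frac{26}{3} \approx -8.6667$)
$u = 2 - i \sqrt{35}$ ($u = 2 - \sqrt{-35} = 2 - i \sqrt{35} \approx 2.0 - 5.9161 i$)
$M{\left(P,u \right)} + J = - \frac{26 \left(2 - i \sqrt{35}\right)}{3} + 7562 = \left(- \frac{52}{3} + \frac{26 i \sqrt{35}}{3}\right) + 7562 = \frac{22634}{3} + \frac{26 i \sqrt{35}}{3}$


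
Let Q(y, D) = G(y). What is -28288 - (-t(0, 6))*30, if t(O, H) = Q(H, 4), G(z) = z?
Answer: -28108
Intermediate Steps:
Q(y, D) = y
t(O, H) = H
-28288 - (-t(0, 6))*30 = -28288 - (-1*6)*30 = -28288 - (-6)*30 = -28288 - 1*(-180) = -28288 + 180 = -28108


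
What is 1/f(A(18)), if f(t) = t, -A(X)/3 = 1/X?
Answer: -6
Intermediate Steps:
A(X) = -3/X
1/f(A(18)) = 1/(-3/18) = 1/(-3*1/18) = 1/(-1/6) = -6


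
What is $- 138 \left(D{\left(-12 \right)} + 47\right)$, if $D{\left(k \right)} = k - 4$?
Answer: $-4278$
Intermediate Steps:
$D{\left(k \right)} = -4 + k$
$- 138 \left(D{\left(-12 \right)} + 47\right) = - 138 \left(\left(-4 - 12\right) + 47\right) = - 138 \left(-16 + 47\right) = \left(-138\right) 31 = -4278$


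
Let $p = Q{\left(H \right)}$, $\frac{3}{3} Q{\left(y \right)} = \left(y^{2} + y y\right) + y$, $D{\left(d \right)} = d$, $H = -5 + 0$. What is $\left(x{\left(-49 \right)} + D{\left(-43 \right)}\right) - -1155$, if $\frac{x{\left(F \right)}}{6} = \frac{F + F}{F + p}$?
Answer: $1259$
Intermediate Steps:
$H = -5$
$Q{\left(y \right)} = y + 2 y^{2}$ ($Q{\left(y \right)} = \left(y^{2} + y y\right) + y = \left(y^{2} + y^{2}\right) + y = 2 y^{2} + y = y + 2 y^{2}$)
$p = 45$ ($p = - 5 \left(1 + 2 \left(-5\right)\right) = - 5 \left(1 - 10\right) = \left(-5\right) \left(-9\right) = 45$)
$x{\left(F \right)} = \frac{12 F}{45 + F}$ ($x{\left(F \right)} = 6 \frac{F + F}{F + 45} = 6 \frac{2 F}{45 + F} = \frac{12 F}{45 + F}$)
$\left(x{\left(-49 \right)} + D{\left(-43 \right)}\right) - -1155 = \left(12 \left(-49\right) \frac{1}{45 - 49} - 43\right) - -1155 = \left(12 \left(-49\right) \frac{1}{-4} - 43\right) + 1155 = \left(12 \left(-49\right) \left(- \frac{1}{4}\right) - 43\right) + 1155 = \left(147 - 43\right) + 1155 = 104 + 1155 = 1259$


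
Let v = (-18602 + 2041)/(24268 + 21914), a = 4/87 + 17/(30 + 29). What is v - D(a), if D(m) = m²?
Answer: -190725243493/405596324466 ≈ -0.47023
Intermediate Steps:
a = 1715/5133 (a = 4*(1/87) + 17/59 = 4/87 + 17*(1/59) = 4/87 + 17/59 = 1715/5133 ≈ 0.33411)
v = -16561/46182 ≈ -0.35860
v - D(a) = -16561/46182 - (1715/5133)² = -16561/46182 - 1*2941225/26347689 = -16561/46182 - 2941225/26347689 = -190725243493/405596324466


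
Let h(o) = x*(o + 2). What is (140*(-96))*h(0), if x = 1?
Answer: -26880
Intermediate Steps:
h(o) = 2 + o (h(o) = 1*(o + 2) = 1*(2 + o) = 2 + o)
(140*(-96))*h(0) = (140*(-96))*(2 + 0) = -13440*2 = -26880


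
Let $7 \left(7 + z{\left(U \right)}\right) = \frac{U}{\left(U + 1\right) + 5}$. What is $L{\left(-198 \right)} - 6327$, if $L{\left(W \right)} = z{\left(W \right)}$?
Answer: $- \frac{1418783}{224} \approx -6333.9$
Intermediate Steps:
$z{\left(U \right)} = -7 + \frac{U}{7 \left(6 + U\right)}$ ($z{\left(U \right)} = -7 + \frac{U \frac{1}{\left(U + 1\right) + 5}}{7} = -7 + \frac{U \frac{1}{\left(1 + U\right) + 5}}{7} = -7 + \frac{U \frac{1}{6 + U}}{7} = -7 + \frac{U}{7 \left(6 + U\right)}$)
$L{\left(W \right)} = \frac{6 \left(-49 - 8 W\right)}{7 \left(6 + W\right)}$
$L{\left(-198 \right)} - 6327 = \frac{6 \left(-49 - -1584\right)}{7 \left(6 - 198\right)} - 6327 = \frac{6 \left(-49 + 1584\right)}{7 \left(-192\right)} - 6327 = \frac{6}{7} \left(- \frac{1}{192}\right) 1535 - 6327 = - \frac{1535}{224} - 6327 = - \frac{1418783}{224}$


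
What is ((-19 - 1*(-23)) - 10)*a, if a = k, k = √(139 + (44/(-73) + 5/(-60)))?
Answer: -√26534697/73 ≈ -70.564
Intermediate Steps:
k = √26534697/438 (k = √(139 + (44*(-1/73) + 5*(-1/60))) = √(139 + (-44/73 - 1/12)) = √(139 - 601/876) = √(121163/876) = √26534697/438 ≈ 11.761)
a = √26534697/438 ≈ 11.761
((-19 - 1*(-23)) - 10)*a = ((-19 - 1*(-23)) - 10)*(√26534697/438) = ((-19 + 23) - 10)*(√26534697/438) = (4 - 10)*(√26534697/438) = -√26534697/73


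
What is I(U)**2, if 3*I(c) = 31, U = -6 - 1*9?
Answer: 961/9 ≈ 106.78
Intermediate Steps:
U = -15 (U = -6 - 9 = -15)
I(c) = 31/3 (I(c) = (1/3)*31 = 31/3)
I(U)**2 = (31/3)**2 = 961/9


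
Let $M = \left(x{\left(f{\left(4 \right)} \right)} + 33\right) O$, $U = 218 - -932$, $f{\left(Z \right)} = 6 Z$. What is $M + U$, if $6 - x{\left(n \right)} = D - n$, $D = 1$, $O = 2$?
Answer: $1274$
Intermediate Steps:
$x{\left(n \right)} = 5 + n$ ($x{\left(n \right)} = 6 - \left(1 - n\right) = 6 + \left(-1 + n\right) = 5 + n$)
$U = 1150$ ($U = 218 + 932 = 1150$)
$M = 124$ ($M = \left(\left(5 + 6 \cdot 4\right) + 33\right) 2 = \left(\left(5 + 24\right) + 33\right) 2 = \left(29 + 33\right) 2 = 62 \cdot 2 = 124$)
$M + U = 124 + 1150 = 1274$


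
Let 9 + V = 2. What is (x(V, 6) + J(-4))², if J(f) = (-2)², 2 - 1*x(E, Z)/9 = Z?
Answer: 1024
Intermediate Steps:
V = -7 (V = -9 + 2 = -7)
x(E, Z) = 18 - 9*Z
J(f) = 4
(x(V, 6) + J(-4))² = ((18 - 9*6) + 4)² = ((18 - 54) + 4)² = (-36 + 4)² = (-32)² = 1024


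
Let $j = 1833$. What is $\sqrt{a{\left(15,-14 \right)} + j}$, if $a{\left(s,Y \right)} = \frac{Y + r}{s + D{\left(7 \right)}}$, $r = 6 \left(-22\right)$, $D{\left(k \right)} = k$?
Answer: $\frac{7 \sqrt{4510}}{11} \approx 42.736$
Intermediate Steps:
$r = -132$
$a{\left(s,Y \right)} = \frac{-132 + Y}{7 + s}$ ($a{\left(s,Y \right)} = \frac{Y - 132}{s + 7} = \frac{-132 + Y}{7 + s}$)
$\sqrt{a{\left(15,-14 \right)} + j} = \sqrt{\frac{-132 - 14}{7 + 15} + 1833} = \sqrt{\frac{1}{22} \left(-146\right) + 1833} = \sqrt{- \frac{73}{11} + 1833} = \sqrt{\frac{20090}{11}} = \frac{7 \sqrt{4510}}{11}$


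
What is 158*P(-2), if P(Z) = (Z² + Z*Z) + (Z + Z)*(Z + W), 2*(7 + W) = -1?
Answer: 7268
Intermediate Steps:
W = -15/2 (W = -7 + (½)*(-1) = -7 - ½ = -15/2 ≈ -7.5000)
P(Z) = 2*Z² + 2*Z*(-15/2 + Z) (P(Z) = (Z² + Z*Z) + (Z + Z)*(Z - 15/2) = (Z² + Z²) + (2*Z)*(-15/2 + Z) = 2*Z² + 2*Z*(-15/2 + Z))
158*P(-2) = 158*(-2*(-15 + 4*(-2))) = 158*(-2*(-15 - 8)) = 158*(-2*(-23)) = 158*46 = 7268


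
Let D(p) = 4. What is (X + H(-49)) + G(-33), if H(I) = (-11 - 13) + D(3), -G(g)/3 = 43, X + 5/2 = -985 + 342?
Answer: -1589/2 ≈ -794.50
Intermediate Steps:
X = -1291/2 (X = -5/2 + (-985 + 342) = -5/2 - 643 = -1291/2 ≈ -645.50)
G(g) = -129 (G(g) = -3*43 = -129)
H(I) = -20 (H(I) = (-11 - 13) + 4 = -24 + 4 = -20)
(X + H(-49)) + G(-33) = (-1291/2 - 20) - 129 = -1331/2 - 129 = -1589/2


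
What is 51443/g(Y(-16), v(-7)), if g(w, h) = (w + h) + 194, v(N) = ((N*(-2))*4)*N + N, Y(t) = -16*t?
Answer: 51443/51 ≈ 1008.7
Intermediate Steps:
v(N) = N - 8*N**2 (v(N) = (-2*N*4)*N + N = (-8*N)*N + N = -8*N**2 + N = N - 8*N**2)
g(w, h) = 194 + h + w (g(w, h) = (h + w) + 194 = 194 + h + w)
51443/g(Y(-16), v(-7)) = 51443/(194 - 7*(1 - 8*(-7)) - 16*(-16)) = 51443/(194 - 7*(1 + 56) + 256) = 51443/(194 - 7*57 + 256) = 51443/(194 - 399 + 256) = 51443/51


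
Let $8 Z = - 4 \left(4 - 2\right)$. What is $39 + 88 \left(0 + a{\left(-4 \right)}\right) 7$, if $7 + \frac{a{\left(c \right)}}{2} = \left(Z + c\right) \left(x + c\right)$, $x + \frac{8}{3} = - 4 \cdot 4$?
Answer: $\frac{393125}{3} \approx 1.3104 \cdot 10^{5}$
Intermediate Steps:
$Z = -1$ ($Z = \frac{\left(-4\right) \left(4 - 2\right)}{8} = \frac{\left(-4\right) 2}{8} = \frac{1}{8} \left(-8\right) = -1$)
$x = - \frac{56}{3}$ ($x = - \frac{8}{3} - 4 \cdot 4 = - \frac{8}{3} - 16 = - \frac{56}{3} \approx -18.667$)
$a{\left(c \right)} = -14 + 2 \left(-1 + c\right) \left(- \frac{56}{3} + c\right)$
$39 + 88 \left(0 + a{\left(-4 \right)}\right) 7 = 39 + 88 \left(0 + \left(\frac{70}{3} + 2 \left(-4\right)^{2} - - \frac{472}{3}\right)\right) 7 = 39 + 88 \left(0 + \left(\frac{70}{3} + 2 \cdot 16 + \frac{472}{3}\right)\right) 7 = 39 + 88 \left(0 + \left(\frac{70}{3} + 32 + \frac{472}{3}\right)\right) 7 = 39 + 88 \left(0 + \frac{638}{3}\right) 7 = 39 + 88 \cdot \frac{638}{3} \cdot 7 = 39 + 88 \cdot \frac{4466}{3} = 39 + \frac{393008}{3} = \frac{393125}{3}$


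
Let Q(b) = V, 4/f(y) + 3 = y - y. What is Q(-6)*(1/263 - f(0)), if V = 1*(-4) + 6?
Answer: 2110/789 ≈ 2.6743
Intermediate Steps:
V = 2 (V = -4 + 6 = 2)
f(y) = -4/3 (f(y) = 4/(-3 + (y - y)) = 4/(-3 + 0) = 4/(-3) = 4*(-⅓) = -4/3)
Q(b) = 2
Q(-6)*(1/263 - f(0)) = 2*(1/263 - 1*(-4/3)) = 2*(1/263 + 4/3) = 2*(1055/789) = 2110/789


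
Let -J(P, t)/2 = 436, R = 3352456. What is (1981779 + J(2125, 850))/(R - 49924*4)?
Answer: 1980907/3152760 ≈ 0.62831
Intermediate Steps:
J(P, t) = -872 (J(P, t) = -2*436 = -872)
(1981779 + J(2125, 850))/(R - 49924*4) = (1981779 - 872)/(3352456 - 49924*4) = 1980907/(3352456 - 199696) = 1980907/3152760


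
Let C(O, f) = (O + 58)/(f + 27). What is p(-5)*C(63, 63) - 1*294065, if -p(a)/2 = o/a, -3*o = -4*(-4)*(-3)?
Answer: -66162689/225 ≈ -2.9406e+5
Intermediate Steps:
C(O, f) = (58 + O)/(27 + f)
o = 16 (o = -(-4*(-4))*(-3)/3 = -16*(-3)/3 = -⅓*(-48) = 16)
p(a) = -32/a
p(-5)*C(63, 63) - 1*294065 = (-32/(-5))*((58 + 63)/(27 + 63)) - 1*294065 = (-32*(-⅕))*(121/90) - 294065 = 32*((1/90)*121)/5 - 294065 = (32/5)*(121/90) - 294065 = 1936/225 - 294065 = -66162689/225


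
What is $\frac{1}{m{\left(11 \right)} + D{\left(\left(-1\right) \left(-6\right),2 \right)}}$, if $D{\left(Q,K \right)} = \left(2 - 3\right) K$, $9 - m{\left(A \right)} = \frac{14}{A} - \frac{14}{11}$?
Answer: $\frac{1}{7} \approx 0.14286$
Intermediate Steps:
$m{\left(A \right)} = \frac{113}{11} - \frac{14}{A}$ ($m{\left(A \right)} = 9 - \left(\frac{14}{A} - \frac{14}{11}\right) = 9 - \left(- \frac{14}{11} + \frac{14}{A}\right) = 9 + \left(\frac{14}{11} - \frac{14}{A}\right) = \frac{113}{11} - \frac{14}{A}$)
$D{\left(Q,K \right)} = - K$ ($D{\left(Q,K \right)} = \left(2 - 3\right) K = - K$)
$\frac{1}{m{\left(11 \right)} + D{\left(\left(-1\right) \left(-6\right),2 \right)}} = \frac{1}{\left(\frac{113}{11} - \frac{14}{11}\right) - 2} = \frac{1}{9 - 2} = \frac{1}{7}$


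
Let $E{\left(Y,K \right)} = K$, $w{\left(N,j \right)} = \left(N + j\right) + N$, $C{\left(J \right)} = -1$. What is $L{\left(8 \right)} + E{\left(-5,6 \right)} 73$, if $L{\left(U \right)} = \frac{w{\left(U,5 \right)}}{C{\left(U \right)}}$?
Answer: $417$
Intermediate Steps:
$w{\left(N,j \right)} = j + 2 N$
$L{\left(U \right)} = -5 - 2 U$ ($L{\left(U \right)} = \frac{5 + 2 U}{-1} = \left(5 + 2 U\right) \left(-1\right) = -5 - 2 U$)
$L{\left(8 \right)} + E{\left(-5,6 \right)} 73 = \left(-5 - 16\right) + 6 \cdot 73 = \left(-5 - 16\right) + 438 = -21 + 438 = 417$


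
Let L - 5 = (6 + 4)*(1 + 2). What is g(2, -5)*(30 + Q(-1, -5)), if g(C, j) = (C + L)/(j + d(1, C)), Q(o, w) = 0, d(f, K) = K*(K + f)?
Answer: 1110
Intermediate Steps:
L = 35 (L = 5 + (6 + 4)*(1 + 2) = 5 + 10*3 = 5 + 30 = 35)
g(C, j) = (35 + C)/(j + C*(1 + C)) (g(C, j) = (C + 35)/(j + C*(C + 1)) = (35 + C)/(j + C*(1 + C)))
g(2, -5)*(30 + Q(-1, -5)) = ((35 + 2)/(-5 + 2*(1 + 2)))*(30 + 0) = (37/(-5 + 2*3))*30 = (37/(-5 + 6))*30 = (37/1)*30 = (1*37)*30 = 37*30 = 1110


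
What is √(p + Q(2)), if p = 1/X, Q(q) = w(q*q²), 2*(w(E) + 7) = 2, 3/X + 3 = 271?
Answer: 5*√30/3 ≈ 9.1287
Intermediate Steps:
X = 3/268 (X = 3/(-3 + 271) = 3/268 ≈ 0.011194)
w(E) = -6 (w(E) = -7 + (½)*2 = -7 + 1 = -6)
Q(q) = -6
p = 268/3 (p = 1/(3/268) = 268/3 ≈ 89.333)
√(p + Q(2)) = √(268/3 - 6) = √(250/3) = 5*√30/3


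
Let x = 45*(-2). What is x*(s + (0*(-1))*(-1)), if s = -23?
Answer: 2070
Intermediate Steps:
x = -90
x*(s + (0*(-1))*(-1)) = -90*(-23 + (0*(-1))*(-1)) = -90*(-23 + 0*(-1)) = -90*(-23 + 0) = -90*(-23) = 2070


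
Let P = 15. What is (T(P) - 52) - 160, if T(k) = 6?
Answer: -206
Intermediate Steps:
(T(P) - 52) - 160 = (6 - 52) - 160 = -46 - 160 = -206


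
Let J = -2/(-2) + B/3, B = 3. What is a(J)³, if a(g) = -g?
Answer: -8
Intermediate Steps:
J = 2 (J = -2/(-2) + 3/3 = -2*(-½) + 3*(⅓) = 1 + 1 = 2)
a(J)³ = (-1*2)³ = (-2)³ = -8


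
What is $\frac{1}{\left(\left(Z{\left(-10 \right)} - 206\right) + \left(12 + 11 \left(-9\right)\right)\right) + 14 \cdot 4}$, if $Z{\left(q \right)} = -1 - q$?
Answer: $- \frac{1}{228} \approx -0.004386$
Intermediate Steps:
$\frac{1}{\left(\left(Z{\left(-10 \right)} - 206\right) + \left(12 + 11 \left(-9\right)\right)\right) + 14 \cdot 4} = \frac{1}{\left(\left(\left(-1 - -10\right) - 206\right) + \left(12 + 11 \left(-9\right)\right)\right) + 14 \cdot 4} = \frac{1}{\left(\left(\left(-1 + 10\right) - 206\right) + \left(12 - 99\right)\right) + 56} = \frac{1}{\left(\left(9 - 206\right) - 87\right) + 56} = \frac{1}{\left(-197 - 87\right) + 56} = \frac{1}{-284 + 56} = \frac{1}{-228} = - \frac{1}{228}$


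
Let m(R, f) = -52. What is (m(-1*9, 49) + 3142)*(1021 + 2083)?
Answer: 9591360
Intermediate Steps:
(m(-1*9, 49) + 3142)*(1021 + 2083) = (-52 + 3142)*(1021 + 2083) = 3090*3104 = 9591360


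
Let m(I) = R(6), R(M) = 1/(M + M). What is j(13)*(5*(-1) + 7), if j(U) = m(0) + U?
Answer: 157/6 ≈ 26.167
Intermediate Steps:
R(M) = 1/(2*M)
m(I) = 1/12 (m(I) = (1/2)/6 = (1/2)*(1/6) = 1/12)
j(U) = 1/12 + U
j(13)*(5*(-1) + 7) = (1/12 + 13)*(5*(-1) + 7) = 157*(-5 + 7)/12 = (157/12)*2 = 157/6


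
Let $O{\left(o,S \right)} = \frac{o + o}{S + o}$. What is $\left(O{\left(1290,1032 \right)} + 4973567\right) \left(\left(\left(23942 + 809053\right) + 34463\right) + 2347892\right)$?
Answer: $\frac{143925860034550}{9} \approx 1.5992 \cdot 10^{13}$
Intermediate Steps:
$O{\left(o,S \right)} = \frac{2 o}{S + o}$
$\left(O{\left(1290,1032 \right)} + 4973567\right) \left(\left(\left(23942 + 809053\right) + 34463\right) + 2347892\right) = \left(2 \cdot 1290 \frac{1}{1032 + 1290} + 4973567\right) \left(\left(\left(23942 + 809053\right) + 34463\right) + 2347892\right) = \left(2 \cdot 1290 \cdot \frac{1}{2322} + 4973567\right) \left(\left(832995 + 34463\right) + 2347892\right) = \left(2 \cdot 1290 \cdot \frac{1}{2322} + 4973567\right) \left(867458 + 2347892\right) = \left(\frac{10}{9} + 4973567\right) 3215350 = \frac{44762113}{9} \cdot 3215350 = \frac{143925860034550}{9}$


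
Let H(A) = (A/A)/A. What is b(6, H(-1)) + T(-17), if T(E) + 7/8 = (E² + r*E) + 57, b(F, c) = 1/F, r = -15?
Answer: 14407/24 ≈ 600.29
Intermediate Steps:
H(A) = 1/A
T(E) = 449/8 + E² - 15*E (T(E) = -7/8 + ((E² - 15*E) + 57) = -7/8 + (57 + E² - 15*E) = 449/8 + E² - 15*E)
b(6, H(-1)) + T(-17) = 1/6 + (449/8 + (-17)² - 15*(-17)) = ⅙ + (449/8 + 289 + 255) = ⅙ + 4801/8 = 14407/24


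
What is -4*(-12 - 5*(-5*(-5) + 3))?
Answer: 608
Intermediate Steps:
-4*(-12 - 5*(-5*(-5) + 3)) = -4*(-12 - 5*(25 + 3)) = -4*(-12 - 5*28) = -4*(-12 - 140) = -4*(-152) = 608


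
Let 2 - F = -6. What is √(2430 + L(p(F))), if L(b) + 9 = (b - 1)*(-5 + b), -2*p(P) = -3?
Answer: √9677/2 ≈ 49.186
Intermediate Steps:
F = 8 (F = 2 - 1*(-6) = 2 + 6 = 8)
p(P) = 3/2 (p(P) = -½*(-3) = 3/2)
L(b) = -9 + (-1 + b)*(-5 + b) (L(b) = -9 + (b - 1)*(-5 + b) = -9 + (-1 + b)*(-5 + b))
√(2430 + L(p(F))) = √(2430 + (-4 + (3/2)² - 6*3/2)) = √(2430 + (-4 + 9/4 - 9)) = √(2430 - 43/4) = √(9677/4) = √9677/2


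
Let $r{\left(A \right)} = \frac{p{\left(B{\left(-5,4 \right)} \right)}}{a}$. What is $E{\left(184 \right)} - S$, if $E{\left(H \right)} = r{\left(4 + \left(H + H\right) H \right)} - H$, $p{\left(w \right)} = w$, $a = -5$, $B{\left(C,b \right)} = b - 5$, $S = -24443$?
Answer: $\frac{121296}{5} \approx 24259.0$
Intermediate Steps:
$B{\left(C,b \right)} = -5 + b$ ($B{\left(C,b \right)} = b - 5 = -5 + b$)
$r{\left(A \right)} = \frac{1}{5}$ ($r{\left(A \right)} = \frac{-5 + 4}{-5} = \left(-1\right) \left(- \frac{1}{5}\right) = \frac{1}{5}$)
$E{\left(H \right)} = \frac{1}{5} - H$
$E{\left(184 \right)} - S = \left(\frac{1}{5} - 184\right) - -24443 = \left(\frac{1}{5} - 184\right) + 24443 = - \frac{919}{5} + 24443 = \frac{121296}{5}$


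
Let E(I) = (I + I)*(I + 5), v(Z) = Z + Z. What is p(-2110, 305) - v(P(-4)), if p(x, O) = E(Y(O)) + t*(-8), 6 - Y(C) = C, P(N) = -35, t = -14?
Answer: 175994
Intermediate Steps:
Y(C) = 6 - C
v(Z) = 2*Z
E(I) = 2*I*(5 + I) (E(I) = (2*I)*(5 + I) = 2*I*(5 + I))
p(x, O) = 112 + 2*(6 - O)*(11 - O) (p(x, O) = 2*(6 - O)*(5 + (6 - O)) - 14*(-8) = 2*(6 - O)*(11 - O) + 112 = 112 + 2*(6 - O)*(11 - O))
p(-2110, 305) - v(P(-4)) = (112 + 2*(-11 + 305)*(-6 + 305)) - 2*(-35) = (112 + 2*294*299) - 1*(-70) = (112 + 175812) + 70 = 175924 + 70 = 175994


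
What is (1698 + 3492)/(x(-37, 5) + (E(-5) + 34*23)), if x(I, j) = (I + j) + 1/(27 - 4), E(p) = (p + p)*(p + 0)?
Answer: 119370/18401 ≈ 6.4871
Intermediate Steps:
E(p) = 2*p² (E(p) = (2*p)*p = 2*p²)
x(I, j) = 1/23 + I + j (x(I, j) = (I + j) + 1/23 = 1/23 + I + j)
(1698 + 3492)/(x(-37, 5) + (E(-5) + 34*23)) = (1698 + 3492)/((1/23 - 37 + 5) + (2*(-5)² + 34*23)) = 5190/(-735/23 + (2*25 + 782)) = 5190/(-735/23 + (50 + 782)) = 5190/(-735/23 + 832) = 5190/(18401/23) = 5190*(23/18401) = 119370/18401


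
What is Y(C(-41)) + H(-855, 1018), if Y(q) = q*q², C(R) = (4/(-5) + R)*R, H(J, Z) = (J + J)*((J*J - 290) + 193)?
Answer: 472966624009/125 ≈ 3.7837e+9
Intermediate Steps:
H(J, Z) = 2*J*(-97 + J²) (H(J, Z) = (2*J)*((J² - 290) + 193) = (2*J)*((-290 + J²) + 193) = (2*J)*(-97 + J²) = 2*J*(-97 + J²))
C(R) = R*(-⅘ + R) (C(R) = (4*(-⅕) + R)*R = (-⅘ + R)*R = R*(-⅘ + R))
Y(q) = q³
Y(C(-41)) + H(-855, 1018) = ((⅕)*(-41)*(-4 + 5*(-41)))³ + 2*(-855)*(-97 + (-855)²) = ((⅕)*(-41)*(-4 - 205))³ + 2*(-855)*(-97 + 731025) = ((⅕)*(-41)*(-209))³ + 2*(-855)*730928 = (8569/5)³ - 1249886880 = 629202484009/125 - 1249886880 = 472966624009/125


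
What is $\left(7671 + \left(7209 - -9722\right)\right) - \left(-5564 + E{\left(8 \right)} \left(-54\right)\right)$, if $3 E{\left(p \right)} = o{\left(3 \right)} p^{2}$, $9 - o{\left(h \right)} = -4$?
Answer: $45142$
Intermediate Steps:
$o{\left(h \right)} = 13$ ($o{\left(h \right)} = 9 - -4 = 9 + 4 = 13$)
$E{\left(p \right)} = \frac{13 p^{2}}{3}$
$\left(7671 + \left(7209 - -9722\right)\right) - \left(-5564 + E{\left(8 \right)} \left(-54\right)\right) = \left(7671 + \left(7209 - -9722\right)\right) - \left(-5564 + \frac{13 \cdot 8^{2}}{3} \left(-54\right)\right) = \left(7671 + \left(7209 + 9722\right)\right) - \left(-5564 + \frac{13}{3} \cdot 64 \left(-54\right)\right) = \left(7671 + 16931\right) + \left(5562 - \left(-2 + \frac{832}{3} \left(-54\right)\right)\right) = 24602 + \left(5562 - \left(-2 - 14976\right)\right) = 24602 + \left(5562 - -14978\right) = 24602 + \left(5562 + 14978\right) = 24602 + 20540 = 45142$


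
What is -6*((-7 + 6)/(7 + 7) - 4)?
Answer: 171/7 ≈ 24.429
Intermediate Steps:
-6*((-7 + 6)/(7 + 7) - 4) = -6*(-1/14 - 4) = -6*(-57/14) = 171/7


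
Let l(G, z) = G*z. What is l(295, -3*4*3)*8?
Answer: -84960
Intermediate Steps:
l(295, -3*4*3)*8 = (295*(-3*4*3))*8 = (295*(-12*3))*8 = (295*(-36))*8 = -10620*8 = -84960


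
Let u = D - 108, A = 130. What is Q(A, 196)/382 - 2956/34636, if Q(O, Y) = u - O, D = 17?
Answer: -2195937/3307738 ≈ -0.66388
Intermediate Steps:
u = -91 (u = 17 - 108 = -91)
Q(O, Y) = -91 - O
Q(A, 196)/382 - 2956/34636 = (-91 - 1*130)/382 - 2956/34636 = (-91 - 130)*(1/382) - 2956*1/34636 = -221*1/382 - 739/8659 = -221/382 - 739/8659 = -2195937/3307738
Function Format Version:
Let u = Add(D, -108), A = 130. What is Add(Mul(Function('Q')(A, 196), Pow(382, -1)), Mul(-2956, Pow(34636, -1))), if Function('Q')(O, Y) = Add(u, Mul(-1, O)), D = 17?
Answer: Rational(-2195937, 3307738) ≈ -0.66388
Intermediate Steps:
u = -91 (u = Add(17, -108) = -91)
Function('Q')(O, Y) = Add(-91, Mul(-1, O))
Add(Mul(Function('Q')(A, 196), Pow(382, -1)), Mul(-2956, Pow(34636, -1))) = Add(Mul(Add(-91, Mul(-1, 130)), Pow(382, -1)), Mul(-2956, Pow(34636, -1))) = Add(Mul(Add(-91, -130), Rational(1, 382)), Mul(-2956, Rational(1, 34636))) = Add(Mul(-221, Rational(1, 382)), Rational(-739, 8659)) = Add(Rational(-221, 382), Rational(-739, 8659)) = Rational(-2195937, 3307738)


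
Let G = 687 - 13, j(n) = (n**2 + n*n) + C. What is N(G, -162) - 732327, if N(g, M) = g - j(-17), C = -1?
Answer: -732230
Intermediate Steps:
j(n) = -1 + 2*n**2 (j(n) = (n**2 + n*n) - 1 = (n**2 + n**2) - 1 = 2*n**2 - 1 = -1 + 2*n**2)
G = 674
N(g, M) = -577 + g (N(g, M) = g - (-1 + 2*(-17)**2) = g - (-1 + 2*289) = g - (-1 + 578) = g - 1*577 = g - 577 = -577 + g)
N(G, -162) - 732327 = (-577 + 674) - 732327 = 97 - 732327 = -732230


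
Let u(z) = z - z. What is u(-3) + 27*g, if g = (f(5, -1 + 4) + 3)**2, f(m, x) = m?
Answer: 1728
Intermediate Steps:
u(z) = 0
g = 64 (g = (5 + 3)**2 = 8**2 = 64)
u(-3) + 27*g = 0 + 27*64 = 0 + 1728 = 1728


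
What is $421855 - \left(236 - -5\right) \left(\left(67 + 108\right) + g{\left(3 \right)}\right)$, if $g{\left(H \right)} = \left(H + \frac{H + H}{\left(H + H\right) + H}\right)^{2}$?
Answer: $\frac{3387959}{9} \approx 3.7644 \cdot 10^{5}$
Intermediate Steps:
$g{\left(H \right)} = \left(\frac{2}{3} + H\right)^{2}$ ($g{\left(H \right)} = \left(H + \frac{2 H}{2 H + H}\right)^{2} = \left(H + \frac{2 H}{3 H}\right)^{2} = \left(H + 2 H \frac{1}{3 H}\right)^{2} = \left(H + \frac{2}{3}\right)^{2} = \left(\frac{2}{3} + H\right)^{2}$)
$421855 - \left(236 - -5\right) \left(\left(67 + 108\right) + g{\left(3 \right)}\right) = 421855 - \left(236 - -5\right) \left(\left(67 + 108\right) + \frac{\left(2 + 3 \cdot 3\right)^{2}}{9}\right) = 421855 - \left(236 + \left(-84 + 89\right)\right) \left(175 + \frac{\left(2 + 9\right)^{2}}{9}\right) = 421855 - \left(236 + 5\right) \left(175 + \frac{11^{2}}{9}\right) = 421855 - 241 \left(175 + \frac{1}{9} \cdot 121\right) = 421855 - 241 \left(175 + \frac{121}{9}\right) = 421855 - 241 \cdot \frac{1696}{9} = 421855 - \frac{408736}{9} = \frac{3387959}{9}$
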